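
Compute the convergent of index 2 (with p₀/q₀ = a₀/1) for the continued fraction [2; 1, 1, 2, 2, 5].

Using pₖ = aₖpₖ₋₁ + pₖ₋₂, qₖ = aₖqₖ₋₁ + qₖ₋₂ (with p₋₁=1, p₋₂=0, q₋₁=0, q₋₂=1):
  k=0: a=2, p=2, q=1
  k=1: a=1, p=3, q=1
  k=2: a=1, p=5, q=2

5/2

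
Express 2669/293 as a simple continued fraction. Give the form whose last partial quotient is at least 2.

2669 = 9*293 + 32
293 = 9*32 + 5
32 = 6*5 + 2
5 = 2*2 + 1
2 = 2*1 + 0  (stop)
So 2669/293 = [9; 9, 6, 2, 2].

[9; 9, 6, 2, 2]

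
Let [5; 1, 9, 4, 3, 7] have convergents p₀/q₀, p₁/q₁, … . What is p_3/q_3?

Using pₖ = aₖpₖ₋₁ + pₖ₋₂, qₖ = aₖqₖ₋₁ + qₖ₋₂ (with p₋₁=1, p₋₂=0, q₋₁=0, q₋₂=1):
  k=0: a=5, p=5, q=1
  k=1: a=1, p=6, q=1
  k=2: a=9, p=59, q=10
  k=3: a=4, p=242, q=41

242/41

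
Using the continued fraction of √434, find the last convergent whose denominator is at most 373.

5229/251

√434 = [20; 1, 4, 1, 40, …] (period length 4).
Convergents:
  p_0/q_0 = 20/1
  p_1/q_1 = 21/1
  p_2/q_2 = 104/5
  p_3/q_3 = 125/6
  p_4/q_4 = 5104/245
  p_5/q_5 = 5229/251
  p_6/q_6 = 26020/1249
q_5 = 251 ≤ 373 < 1249 = q_6, so the answer is 5229/251.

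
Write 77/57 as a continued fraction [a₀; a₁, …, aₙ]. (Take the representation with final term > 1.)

77 = 1*57 + 20
57 = 2*20 + 17
20 = 1*17 + 3
17 = 5*3 + 2
3 = 1*2 + 1
2 = 2*1 + 0  (stop)
So 77/57 = [1; 2, 1, 5, 1, 2].

[1; 2, 1, 5, 1, 2]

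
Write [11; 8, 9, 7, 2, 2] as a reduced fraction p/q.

30489/2741

Using pₖ = aₖpₖ₋₁ + pₖ₋₂ and qₖ = aₖqₖ₋₁ + qₖ₋₂:
  k=0: a=11, p=11, q=1
  k=1: a=8, p=89, q=8
  k=2: a=9, p=812, q=73
  k=3: a=7, p=5773, q=519
  k=4: a=2, p=12358, q=1111
  k=5: a=2, p=30489, q=2741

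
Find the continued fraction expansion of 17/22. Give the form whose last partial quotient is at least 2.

17 = 0×22 + 17
22 = 1×17 + 5
17 = 3×5 + 2
5 = 2×2 + 1
2 = 2×1 + 0  (stop)
So 17/22 = [0; 1, 3, 2, 2].

[0; 1, 3, 2, 2]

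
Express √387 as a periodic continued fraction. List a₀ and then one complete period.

[19; 1, 2, 19, 2, 1, 38]

a₀ = ⌊√387⌋ = 19.
With m₀=0, d₀=1 and mₖ₊₁ = dₖaₖ − mₖ, dₖ₊₁ = (n − mₖ₊₁²)/dₖ, aₖ₊₁ = ⌊(a₀+mₖ₊₁)/dₖ₊₁⌋:
  k=1: m=19, d=26, a=1
  k=2: m=7, d=13, a=2
  k=3: m=19, d=2, a=19
  k=4: m=19, d=13, a=2
  k=5: m=7, d=26, a=1
  k=6: m=19, d=1, a=38
d=1 and a=2a₀=38 at k=6, so the next step gives (m, d) = (19, 26) again — its k=1 value — and the period has length 6.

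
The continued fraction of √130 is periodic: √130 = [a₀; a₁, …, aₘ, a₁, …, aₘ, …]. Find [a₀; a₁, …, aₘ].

[11; 2, 2, 22]

a₀ = ⌊√130⌋ = 11.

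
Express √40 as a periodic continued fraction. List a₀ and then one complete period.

a₀ = ⌊√40⌋ = 6.
With m₀=0, d₀=1 and mₖ₊₁ = dₖaₖ − mₖ, dₖ₊₁ = (n − mₖ₊₁²)/dₖ, aₖ₊₁ = ⌊(a₀+mₖ₊₁)/dₖ₊₁⌋:
  k=1: m=6, d=4, a=3
  k=2: m=6, d=1, a=12
d=1 and a=2a₀=12 at k=2, so the next step gives (m, d) = (6, 4) again — its k=1 value — and the period has length 2.

[6; 3, 12]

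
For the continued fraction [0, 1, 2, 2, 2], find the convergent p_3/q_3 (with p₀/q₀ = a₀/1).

5/7

Using pₖ = aₖpₖ₋₁ + pₖ₋₂, qₖ = aₖqₖ₋₁ + qₖ₋₂ (with p₋₁=1, p₋₂=0, q₋₁=0, q₋₂=1):
  k=0: a=0, p=0, q=1
  k=1: a=1, p=1, q=1
  k=2: a=2, p=2, q=3
  k=3: a=2, p=5, q=7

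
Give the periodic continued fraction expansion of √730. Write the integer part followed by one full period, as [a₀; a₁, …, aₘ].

a₀ = ⌊√730⌋ = 27.
With m₀=0, d₀=1 and mₖ₊₁ = dₖaₖ − mₖ, dₖ₊₁ = (n − mₖ₊₁²)/dₖ, aₖ₊₁ = ⌊(a₀+mₖ₊₁)/dₖ₊₁⌋:
  k=1: m=27, d=1, a=54
d=1 and a=2a₀=54 at k=1, so the next step gives (m, d) = (27, 1) again — its k=1 value — and the period has length 1.

[27; 54]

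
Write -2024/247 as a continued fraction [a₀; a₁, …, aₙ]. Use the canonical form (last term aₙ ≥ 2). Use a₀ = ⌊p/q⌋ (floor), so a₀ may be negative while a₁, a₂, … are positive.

[-9; 1, 4, 6, 1, 6]

-2024 = -9*247 + 199
247 = 1*199 + 48
199 = 4*48 + 7
48 = 6*7 + 6
7 = 1*6 + 1
6 = 6*1 + 0  (stop)
So -2024/247 = [-9; 1, 4, 6, 1, 6].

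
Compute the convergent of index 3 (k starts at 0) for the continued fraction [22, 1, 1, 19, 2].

878/39

Using pₖ = aₖpₖ₋₁ + pₖ₋₂, qₖ = aₖqₖ₋₁ + qₖ₋₂ (with p₋₁=1, p₋₂=0, q₋₁=0, q₋₂=1):
  k=0: a=22, p=22, q=1
  k=1: a=1, p=23, q=1
  k=2: a=1, p=45, q=2
  k=3: a=19, p=878, q=39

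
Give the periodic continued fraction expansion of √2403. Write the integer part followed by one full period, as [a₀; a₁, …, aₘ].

a₀ = ⌊√2403⌋ = 49.
With m₀=0, d₀=1 and mₖ₊₁ = dₖaₖ − mₖ, dₖ₊₁ = (n − mₖ₊₁²)/dₖ, aₖ₊₁ = ⌊(a₀+mₖ₊₁)/dₖ₊₁⌋:
  k=1: m=49, d=2, a=49
  k=2: m=49, d=1, a=98
d=1 and a=2a₀=98 at k=2, so the next step gives (m, d) = (49, 2) again — its k=1 value — and the period has length 2.

[49; 49, 98]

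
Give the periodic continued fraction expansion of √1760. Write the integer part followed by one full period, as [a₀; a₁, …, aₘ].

a₀ = ⌊√1760⌋ = 41.
With m₀=0, d₀=1 and mₖ₊₁ = dₖaₖ − mₖ, dₖ₊₁ = (n − mₖ₊₁²)/dₖ, aₖ₊₁ = ⌊(a₀+mₖ₊₁)/dₖ₊₁⌋:
  k=1: m=41, d=79, a=1
  k=2: m=38, d=4, a=19
  k=3: m=38, d=79, a=1
  k=4: m=41, d=1, a=82
d=1 and a=2a₀=82 at k=4, so the next step gives (m, d) = (41, 79) again — its k=1 value — and the period has length 4.

[41; 1, 19, 1, 82]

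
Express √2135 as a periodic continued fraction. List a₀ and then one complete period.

a₀ = ⌊√2135⌋ = 46.
With m₀=0, d₀=1 and mₖ₊₁ = dₖaₖ − mₖ, dₖ₊₁ = (n − mₖ₊₁²)/dₖ, aₖ₊₁ = ⌊(a₀+mₖ₊₁)/dₖ₊₁⌋:
  k=1: m=46, d=19, a=4
  k=2: m=30, d=65, a=1
  k=3: m=35, d=14, a=5
  k=4: m=35, d=65, a=1
  k=5: m=30, d=19, a=4
  k=6: m=46, d=1, a=92
d=1 and a=2a₀=92 at k=6, so the next step gives (m, d) = (46, 19) again — its k=1 value — and the period has length 6.

[46; 4, 1, 5, 1, 4, 92]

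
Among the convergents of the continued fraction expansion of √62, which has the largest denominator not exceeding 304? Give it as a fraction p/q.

√62 = [7; 1, 6, 1, 14, …] (period length 4).
Convergents:
  p_0/q_0 = 7/1
  p_1/q_1 = 8/1
  p_2/q_2 = 55/7
  p_3/q_3 = 63/8
  p_4/q_4 = 937/119
  p_5/q_5 = 1000/127
  p_6/q_6 = 6937/881
q_5 = 127 ≤ 304 < 881 = q_6, so the answer is 1000/127.

1000/127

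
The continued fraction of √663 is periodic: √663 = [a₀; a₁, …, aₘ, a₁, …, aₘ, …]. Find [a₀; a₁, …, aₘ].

[25; 1, 2, 1, 50]

a₀ = ⌊√663⌋ = 25.
With m₀=0, d₀=1 and mₖ₊₁ = dₖaₖ − mₖ, dₖ₊₁ = (n − mₖ₊₁²)/dₖ, aₖ₊₁ = ⌊(a₀+mₖ₊₁)/dₖ₊₁⌋:
  k=1: m=25, d=38, a=1
  k=2: m=13, d=13, a=2
  k=3: m=13, d=38, a=1
  k=4: m=25, d=1, a=50
d=1 and a=2a₀=50 at k=4, so the next step gives (m, d) = (25, 38) again — its k=1 value — and the period has length 4.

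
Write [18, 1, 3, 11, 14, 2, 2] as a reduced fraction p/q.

Fold from the inside: start with 2/1.
  2 + 1/2 = 5/2
  14 + 2/5 = 72/5
  11 + 5/72 = 797/72
  3 + 72/797 = 2463/797
  1 + 797/2463 = 3260/2463
  18 + 2463/3260 = 61143/3260

61143/3260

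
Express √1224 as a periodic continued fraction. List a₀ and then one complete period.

a₀ = ⌊√1224⌋ = 34.
With m₀=0, d₀=1 and mₖ₊₁ = dₖaₖ − mₖ, dₖ₊₁ = (n − mₖ₊₁²)/dₖ, aₖ₊₁ = ⌊(a₀+mₖ₊₁)/dₖ₊₁⌋:
  k=1: m=34, d=68, a=1
  k=2: m=34, d=1, a=68
d=1 and a=2a₀=68 at k=2, so the next step gives (m, d) = (34, 68) again — its k=1 value — and the period has length 2.

[34; 1, 68]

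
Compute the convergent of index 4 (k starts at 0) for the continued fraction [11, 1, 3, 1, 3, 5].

Using pₖ = aₖpₖ₋₁ + pₖ₋₂, qₖ = aₖqₖ₋₁ + qₖ₋₂ (with p₋₁=1, p₋₂=0, q₋₁=0, q₋₂=1):
  k=0: a=11, p=11, q=1
  k=1: a=1, p=12, q=1
  k=2: a=3, p=47, q=4
  k=3: a=1, p=59, q=5
  k=4: a=3, p=224, q=19

224/19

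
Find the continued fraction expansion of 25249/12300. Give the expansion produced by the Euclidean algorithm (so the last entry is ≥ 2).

[2; 18, 1, 19, 1, 14, 2]

25249 = 2*12300 + 649
12300 = 18*649 + 618
649 = 1*618 + 31
618 = 19*31 + 29
31 = 1*29 + 2
29 = 14*2 + 1
2 = 2*1 + 0  (stop)
So 25249/12300 = [2; 18, 1, 19, 1, 14, 2].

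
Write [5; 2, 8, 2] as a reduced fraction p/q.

197/36

Using pₖ = aₖpₖ₋₁ + pₖ₋₂ and qₖ = aₖqₖ₋₁ + qₖ₋₂:
  k=0: a=5, p=5, q=1
  k=1: a=2, p=11, q=2
  k=2: a=8, p=93, q=17
  k=3: a=2, p=197, q=36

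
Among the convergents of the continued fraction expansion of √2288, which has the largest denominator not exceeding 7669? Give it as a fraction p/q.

164737/3444

√2288 = [47; 1, 4, 1, 94, …] (period length 4).
Convergents:
  p_0/q_0 = 47/1
  p_1/q_1 = 48/1
  p_2/q_2 = 239/5
  p_3/q_3 = 287/6
  p_4/q_4 = 27217/569
  p_5/q_5 = 27504/575
  p_6/q_6 = 137233/2869
  p_7/q_7 = 164737/3444
  p_8/q_8 = 15622511/326605
q_7 = 3444 ≤ 7669 < 326605 = q_8, so the answer is 164737/3444.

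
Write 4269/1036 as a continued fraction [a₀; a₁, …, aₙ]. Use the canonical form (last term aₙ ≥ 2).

[4; 8, 3, 2, 8, 2]

4269 = 4·1036 + 125
1036 = 8·125 + 36
125 = 3·36 + 17
36 = 2·17 + 2
17 = 8·2 + 1
2 = 2·1 + 0  (stop)
So 4269/1036 = [4; 8, 3, 2, 8, 2].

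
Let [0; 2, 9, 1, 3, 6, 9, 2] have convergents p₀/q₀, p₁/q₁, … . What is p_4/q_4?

Using pₖ = aₖpₖ₋₁ + pₖ₋₂, qₖ = aₖqₖ₋₁ + qₖ₋₂ (with p₋₁=1, p₋₂=0, q₋₁=0, q₋₂=1):
  k=0: a=0, p=0, q=1
  k=1: a=2, p=1, q=2
  k=2: a=9, p=9, q=19
  k=3: a=1, p=10, q=21
  k=4: a=3, p=39, q=82

39/82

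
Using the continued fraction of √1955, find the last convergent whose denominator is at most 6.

√1955 = [44; 4, 1, 1, 1, 4, 88, …] (period length 6).
Convergents:
  p_0/q_0 = 44/1
  p_1/q_1 = 177/4
  p_2/q_2 = 221/5
  p_3/q_3 = 398/9
q_2 = 5 ≤ 6 < 9 = q_3, so the answer is 221/5.

221/5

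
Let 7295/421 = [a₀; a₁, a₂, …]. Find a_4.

2

7295 = 17·421 + 138   →  a_0 = 17
421 = 3·138 + 7   →  a_1 = 3
138 = 19·7 + 5   →  a_2 = 19
7 = 1·5 + 2   →  a_3 = 1
5 = 2·2 + 1   →  a_4 = 2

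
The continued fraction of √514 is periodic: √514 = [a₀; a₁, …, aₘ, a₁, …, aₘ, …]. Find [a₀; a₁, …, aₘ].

a₀ = ⌊√514⌋ = 22.
With m₀=0, d₀=1 and mₖ₊₁ = dₖaₖ − mₖ, dₖ₊₁ = (n − mₖ₊₁²)/dₖ, aₖ₊₁ = ⌊(a₀+mₖ₊₁)/dₖ₊₁⌋:
  k=1: m=22, d=30, a=1
  k=2: m=8, d=15, a=2
  k=3: m=22, d=2, a=22
  k=4: m=22, d=15, a=2
  k=5: m=8, d=30, a=1
  k=6: m=22, d=1, a=44
d=1 and a=2a₀=44 at k=6, so the next step gives (m, d) = (22, 30) again — its k=1 value — and the period has length 6.

[22; 1, 2, 22, 2, 1, 44]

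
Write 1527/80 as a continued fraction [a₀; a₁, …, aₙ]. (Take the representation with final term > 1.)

[19; 11, 2, 3]

1527 = 19*80 + 7
80 = 11*7 + 3
7 = 2*3 + 1
3 = 3*1 + 0  (stop)
So 1527/80 = [19; 11, 2, 3].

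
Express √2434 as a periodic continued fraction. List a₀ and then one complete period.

a₀ = ⌊√2434⌋ = 49.
With m₀=0, d₀=1 and mₖ₊₁ = dₖaₖ − mₖ, dₖ₊₁ = (n − mₖ₊₁²)/dₖ, aₖ₊₁ = ⌊(a₀+mₖ₊₁)/dₖ₊₁⌋:
  k=1: m=49, d=33, a=2
  k=2: m=17, d=65, a=1
  k=3: m=48, d=2, a=48
  k=4: m=48, d=65, a=1
  k=5: m=17, d=33, a=2
  k=6: m=49, d=1, a=98
d=1 and a=2a₀=98 at k=6, so the next step gives (m, d) = (49, 33) again — its k=1 value — and the period has length 6.

[49; 2, 1, 48, 1, 2, 98]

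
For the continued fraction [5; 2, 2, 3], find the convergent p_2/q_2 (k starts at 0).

Using pₖ = aₖpₖ₋₁ + pₖ₋₂, qₖ = aₖqₖ₋₁ + qₖ₋₂ (with p₋₁=1, p₋₂=0, q₋₁=0, q₋₂=1):
  k=0: a=5, p=5, q=1
  k=1: a=2, p=11, q=2
  k=2: a=2, p=27, q=5

27/5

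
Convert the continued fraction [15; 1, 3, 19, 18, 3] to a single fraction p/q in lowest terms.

Using pₖ = aₖpₖ₋₁ + pₖ₋₂ and qₖ = aₖqₖ₋₁ + qₖ₋₂:
  k=0: a=15, p=15, q=1
  k=1: a=1, p=16, q=1
  k=2: a=3, p=63, q=4
  k=3: a=19, p=1213, q=77
  k=4: a=18, p=21897, q=1390
  k=5: a=3, p=66904, q=4247

66904/4247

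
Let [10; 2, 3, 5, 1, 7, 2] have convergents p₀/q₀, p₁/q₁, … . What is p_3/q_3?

Using pₖ = aₖpₖ₋₁ + pₖ₋₂, qₖ = aₖqₖ₋₁ + qₖ₋₂ (with p₋₁=1, p₋₂=0, q₋₁=0, q₋₂=1):
  k=0: a=10, p=10, q=1
  k=1: a=2, p=21, q=2
  k=2: a=3, p=73, q=7
  k=3: a=5, p=386, q=37

386/37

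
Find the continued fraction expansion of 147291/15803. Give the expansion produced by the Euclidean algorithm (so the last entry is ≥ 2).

[9; 3, 8, 3, 2, 8, 3, 3]

147291 = 9×15803 + 5064
15803 = 3×5064 + 611
5064 = 8×611 + 176
611 = 3×176 + 83
176 = 2×83 + 10
83 = 8×10 + 3
10 = 3×3 + 1
3 = 3×1 + 0  (stop)
So 147291/15803 = [9; 3, 8, 3, 2, 8, 3, 3].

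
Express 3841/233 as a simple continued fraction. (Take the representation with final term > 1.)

[16; 2, 16, 7]

3841 = 16·233 + 113
233 = 2·113 + 7
113 = 16·7 + 1
7 = 7·1 + 0  (stop)
So 3841/233 = [16; 2, 16, 7].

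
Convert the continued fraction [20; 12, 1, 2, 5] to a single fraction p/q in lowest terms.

Fold from the inside: start with 5/1.
  2 + 1/5 = 11/5
  1 + 5/11 = 16/11
  12 + 11/16 = 203/16
  20 + 16/203 = 4076/203

4076/203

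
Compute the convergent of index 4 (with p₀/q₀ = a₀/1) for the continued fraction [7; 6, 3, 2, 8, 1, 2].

Using pₖ = aₖpₖ₋₁ + pₖ₋₂, qₖ = aₖqₖ₋₁ + qₖ₋₂ (with p₋₁=1, p₋₂=0, q₋₁=0, q₋₂=1):
  k=0: a=7, p=7, q=1
  k=1: a=6, p=43, q=6
  k=2: a=3, p=136, q=19
  k=3: a=2, p=315, q=44
  k=4: a=8, p=2656, q=371

2656/371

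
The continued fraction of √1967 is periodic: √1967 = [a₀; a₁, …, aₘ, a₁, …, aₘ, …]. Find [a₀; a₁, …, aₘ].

a₀ = ⌊√1967⌋ = 44.
With m₀=0, d₀=1 and mₖ₊₁ = dₖaₖ − mₖ, dₖ₊₁ = (n − mₖ₊₁²)/dₖ, aₖ₊₁ = ⌊(a₀+mₖ₊₁)/dₖ₊₁⌋:
  k=1: m=44, d=31, a=2
  k=2: m=18, d=53, a=1
  k=3: m=35, d=14, a=5
  k=4: m=35, d=53, a=1
  k=5: m=18, d=31, a=2
  k=6: m=44, d=1, a=88
d=1 and a=2a₀=88 at k=6, so the next step gives (m, d) = (44, 31) again — its k=1 value — and the period has length 6.

[44; 2, 1, 5, 1, 2, 88]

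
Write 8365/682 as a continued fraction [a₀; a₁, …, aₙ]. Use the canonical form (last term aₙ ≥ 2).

8365 = 12·682 + 181
682 = 3·181 + 139
181 = 1·139 + 42
139 = 3·42 + 13
42 = 3·13 + 3
13 = 4·3 + 1
3 = 3·1 + 0  (stop)
So 8365/682 = [12; 3, 1, 3, 3, 4, 3].

[12; 3, 1, 3, 3, 4, 3]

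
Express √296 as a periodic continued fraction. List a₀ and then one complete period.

[17; 4, 1, 7, 1, 4, 34]

a₀ = ⌊√296⌋ = 17.
With m₀=0, d₀=1 and mₖ₊₁ = dₖaₖ − mₖ, dₖ₊₁ = (n − mₖ₊₁²)/dₖ, aₖ₊₁ = ⌊(a₀+mₖ₊₁)/dₖ₊₁⌋:
  k=1: m=17, d=7, a=4
  k=2: m=11, d=25, a=1
  k=3: m=14, d=4, a=7
  k=4: m=14, d=25, a=1
  k=5: m=11, d=7, a=4
  k=6: m=17, d=1, a=34
d=1 and a=2a₀=34 at k=6, so the next step gives (m, d) = (17, 7) again — its k=1 value — and the period has length 6.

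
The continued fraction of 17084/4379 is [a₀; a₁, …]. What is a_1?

1

17084 = 3·4379 + 3947   →  a_0 = 3
4379 = 1·3947 + 432   →  a_1 = 1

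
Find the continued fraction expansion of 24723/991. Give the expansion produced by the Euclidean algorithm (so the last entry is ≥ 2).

[24; 1, 18, 17, 3]

24723 = 24×991 + 939
991 = 1×939 + 52
939 = 18×52 + 3
52 = 17×3 + 1
3 = 3×1 + 0  (stop)
So 24723/991 = [24; 1, 18, 17, 3].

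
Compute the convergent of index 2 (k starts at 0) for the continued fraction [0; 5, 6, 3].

Using pₖ = aₖpₖ₋₁ + pₖ₋₂, qₖ = aₖqₖ₋₁ + qₖ₋₂ (with p₋₁=1, p₋₂=0, q₋₁=0, q₋₂=1):
  k=0: a=0, p=0, q=1
  k=1: a=5, p=1, q=5
  k=2: a=6, p=6, q=31

6/31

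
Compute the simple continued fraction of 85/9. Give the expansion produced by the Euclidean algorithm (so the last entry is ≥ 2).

85 = 9*9 + 4
9 = 2*4 + 1
4 = 4*1 + 0  (stop)
So 85/9 = [9; 2, 4].

[9; 2, 4]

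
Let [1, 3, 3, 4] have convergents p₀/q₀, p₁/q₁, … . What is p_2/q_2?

13/10

Using pₖ = aₖpₖ₋₁ + pₖ₋₂, qₖ = aₖqₖ₋₁ + qₖ₋₂ (with p₋₁=1, p₋₂=0, q₋₁=0, q₋₂=1):
  k=0: a=1, p=1, q=1
  k=1: a=3, p=4, q=3
  k=2: a=3, p=13, q=10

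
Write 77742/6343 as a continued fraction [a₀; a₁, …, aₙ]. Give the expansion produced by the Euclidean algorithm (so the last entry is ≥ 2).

[12; 3, 1, 9, 10, 16]

77742 = 12×6343 + 1626
6343 = 3×1626 + 1465
1626 = 1×1465 + 161
1465 = 9×161 + 16
161 = 10×16 + 1
16 = 16×1 + 0  (stop)
So 77742/6343 = [12; 3, 1, 9, 10, 16].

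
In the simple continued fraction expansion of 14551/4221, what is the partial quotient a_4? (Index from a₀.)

14551 = 3·4221 + 1888   →  a_0 = 3
4221 = 2·1888 + 445   →  a_1 = 2
1888 = 4·445 + 108   →  a_2 = 4
445 = 4·108 + 13   →  a_3 = 4
108 = 8·13 + 4   →  a_4 = 8

8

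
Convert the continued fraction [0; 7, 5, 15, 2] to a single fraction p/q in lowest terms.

Fold from the inside: start with 2/1.
  15 + 1/2 = 31/2
  5 + 2/31 = 157/31
  7 + 31/157 = 1130/157
  0 + 157/1130 = 157/1130

157/1130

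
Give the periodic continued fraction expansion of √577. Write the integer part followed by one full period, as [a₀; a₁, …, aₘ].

a₀ = ⌊√577⌋ = 24.
With m₀=0, d₀=1 and mₖ₊₁ = dₖaₖ − mₖ, dₖ₊₁ = (n − mₖ₊₁²)/dₖ, aₖ₊₁ = ⌊(a₀+mₖ₊₁)/dₖ₊₁⌋:
  k=1: m=24, d=1, a=48
d=1 and a=2a₀=48 at k=1, so the next step gives (m, d) = (24, 1) again — its k=1 value — and the period has length 1.

[24; 48]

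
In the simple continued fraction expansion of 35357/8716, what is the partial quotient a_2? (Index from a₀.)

35357 = 4·8716 + 493   →  a_0 = 4
8716 = 17·493 + 335   →  a_1 = 17
493 = 1·335 + 158   →  a_2 = 1

1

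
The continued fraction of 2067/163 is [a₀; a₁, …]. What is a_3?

7

2067 = 12·163 + 111   →  a_0 = 12
163 = 1·111 + 52   →  a_1 = 1
111 = 2·52 + 7   →  a_2 = 2
52 = 7·7 + 3   →  a_3 = 7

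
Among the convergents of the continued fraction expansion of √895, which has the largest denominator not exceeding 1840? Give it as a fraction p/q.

21510/719

√895 = [29; 1, 10, 1, 58, …] (period length 4).
Convergents:
  p_0/q_0 = 29/1
  p_1/q_1 = 30/1
  p_2/q_2 = 329/11
  p_3/q_3 = 359/12
  p_4/q_4 = 21151/707
  p_5/q_5 = 21510/719
  p_6/q_6 = 236251/7897
q_5 = 719 ≤ 1840 < 7897 = q_6, so the answer is 21510/719.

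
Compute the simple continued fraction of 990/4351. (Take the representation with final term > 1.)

990 = 0·4351 + 990
4351 = 4·990 + 391
990 = 2·391 + 208
391 = 1·208 + 183
208 = 1·183 + 25
183 = 7·25 + 8
25 = 3·8 + 1
8 = 8·1 + 0  (stop)
So 990/4351 = [0; 4, 2, 1, 1, 7, 3, 8].

[0; 4, 2, 1, 1, 7, 3, 8]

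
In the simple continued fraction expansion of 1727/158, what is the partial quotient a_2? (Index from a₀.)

1727 = 10·158 + 147   →  a_0 = 10
158 = 1·147 + 11   →  a_1 = 1
147 = 13·11 + 4   →  a_2 = 13

13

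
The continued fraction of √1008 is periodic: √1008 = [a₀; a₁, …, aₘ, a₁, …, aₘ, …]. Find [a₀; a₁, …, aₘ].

[31; 1, 2, 1, 62]

a₀ = ⌊√1008⌋ = 31.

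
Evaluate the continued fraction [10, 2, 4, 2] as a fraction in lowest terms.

Fold from the inside: start with 2/1.
  4 + 1/2 = 9/2
  2 + 2/9 = 20/9
  10 + 9/20 = 209/20

209/20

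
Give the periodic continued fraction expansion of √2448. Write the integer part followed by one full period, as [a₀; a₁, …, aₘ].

[49; 2, 10, 2, 98]

a₀ = ⌊√2448⌋ = 49.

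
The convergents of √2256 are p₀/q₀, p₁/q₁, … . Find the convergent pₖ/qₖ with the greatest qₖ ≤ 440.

√2256 = [47; 2, 94, …] (period length 2).
Convergents:
  p_0/q_0 = 47/1
  p_1/q_1 = 95/2
  p_2/q_2 = 8977/189
  p_3/q_3 = 18049/380
  p_4/q_4 = 1705583/35909
q_3 = 380 ≤ 440 < 35909 = q_4, so the answer is 18049/380.

18049/380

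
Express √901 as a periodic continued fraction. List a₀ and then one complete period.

a₀ = ⌊√901⌋ = 30.
With m₀=0, d₀=1 and mₖ₊₁ = dₖaₖ − mₖ, dₖ₊₁ = (n − mₖ₊₁²)/dₖ, aₖ₊₁ = ⌊(a₀+mₖ₊₁)/dₖ₊₁⌋:
  k=1: m=30, d=1, a=60
d=1 and a=2a₀=60 at k=1, so the next step gives (m, d) = (30, 1) again — its k=1 value — and the period has length 1.

[30; 60]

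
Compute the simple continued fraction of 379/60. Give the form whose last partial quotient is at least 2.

[6; 3, 6, 3]

379 = 6*60 + 19
60 = 3*19 + 3
19 = 6*3 + 1
3 = 3*1 + 0  (stop)
So 379/60 = [6; 3, 6, 3].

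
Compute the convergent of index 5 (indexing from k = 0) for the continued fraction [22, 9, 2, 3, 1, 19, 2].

37160/1681

Using pₖ = aₖpₖ₋₁ + pₖ₋₂, qₖ = aₖqₖ₋₁ + qₖ₋₂ (with p₋₁=1, p₋₂=0, q₋₁=0, q₋₂=1):
  k=0: a=22, p=22, q=1
  k=1: a=9, p=199, q=9
  k=2: a=2, p=420, q=19
  k=3: a=3, p=1459, q=66
  k=4: a=1, p=1879, q=85
  k=5: a=19, p=37160, q=1681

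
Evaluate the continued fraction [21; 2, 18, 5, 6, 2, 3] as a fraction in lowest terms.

186375/8674

Using pₖ = aₖpₖ₋₁ + pₖ₋₂ and qₖ = aₖqₖ₋₁ + qₖ₋₂:
  k=0: a=21, p=21, q=1
  k=1: a=2, p=43, q=2
  k=2: a=18, p=795, q=37
  k=3: a=5, p=4018, q=187
  k=4: a=6, p=24903, q=1159
  k=5: a=2, p=53824, q=2505
  k=6: a=3, p=186375, q=8674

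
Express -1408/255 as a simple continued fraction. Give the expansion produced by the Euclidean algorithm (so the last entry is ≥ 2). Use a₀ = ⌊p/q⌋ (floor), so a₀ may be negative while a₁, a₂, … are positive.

-1408 = -6·255 + 122
255 = 2·122 + 11
122 = 11·11 + 1
11 = 11·1 + 0  (stop)
So -1408/255 = [-6; 2, 11, 11].

[-6; 2, 11, 11]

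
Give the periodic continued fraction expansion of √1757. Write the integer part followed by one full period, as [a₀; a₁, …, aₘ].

[41; 1, 10, 1, 82]

a₀ = ⌊√1757⌋ = 41.
With m₀=0, d₀=1 and mₖ₊₁ = dₖaₖ − mₖ, dₖ₊₁ = (n − mₖ₊₁²)/dₖ, aₖ₊₁ = ⌊(a₀+mₖ₊₁)/dₖ₊₁⌋:
  k=1: m=41, d=76, a=1
  k=2: m=35, d=7, a=10
  k=3: m=35, d=76, a=1
  k=4: m=41, d=1, a=82
d=1 and a=2a₀=82 at k=4, so the next step gives (m, d) = (41, 76) again — its k=1 value — and the period has length 4.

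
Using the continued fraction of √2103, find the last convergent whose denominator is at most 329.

4861/106

√2103 = [45; 1, 6, 15, 6, 1, 90, …] (period length 6).
Convergents:
  p_0/q_0 = 45/1
  p_1/q_1 = 46/1
  p_2/q_2 = 321/7
  p_3/q_3 = 4861/106
  p_4/q_4 = 29487/643
q_3 = 106 ≤ 329 < 643 = q_4, so the answer is 4861/106.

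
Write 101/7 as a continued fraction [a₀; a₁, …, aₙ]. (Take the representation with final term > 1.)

101 = 14×7 + 3
7 = 2×3 + 1
3 = 3×1 + 0  (stop)
So 101/7 = [14; 2, 3].

[14; 2, 3]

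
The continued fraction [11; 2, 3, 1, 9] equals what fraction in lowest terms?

1007/88

Fold from the inside: start with 9/1.
  1 + 1/9 = 10/9
  3 + 9/10 = 39/10
  2 + 10/39 = 88/39
  11 + 39/88 = 1007/88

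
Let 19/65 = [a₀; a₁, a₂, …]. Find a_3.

2

19 = 0·65 + 19   →  a_0 = 0
65 = 3·19 + 8   →  a_1 = 3
19 = 2·8 + 3   →  a_2 = 2
8 = 2·3 + 2   →  a_3 = 2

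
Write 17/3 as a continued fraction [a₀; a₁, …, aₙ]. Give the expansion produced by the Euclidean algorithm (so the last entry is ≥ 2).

[5; 1, 2]

17 = 5·3 + 2
3 = 1·2 + 1
2 = 2·1 + 0  (stop)
So 17/3 = [5; 1, 2].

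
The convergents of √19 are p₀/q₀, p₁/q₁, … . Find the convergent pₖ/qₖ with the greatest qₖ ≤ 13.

48/11

√19 = [4; 2, 1, 3, 1, 2, 8, …] (period length 6).
Convergents:
  p_0/q_0 = 4/1
  p_1/q_1 = 9/2
  p_2/q_2 = 13/3
  p_3/q_3 = 48/11
  p_4/q_4 = 61/14
q_3 = 11 ≤ 13 < 14 = q_4, so the answer is 48/11.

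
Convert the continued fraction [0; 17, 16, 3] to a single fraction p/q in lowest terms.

Using pₖ = aₖpₖ₋₁ + pₖ₋₂ and qₖ = aₖqₖ₋₁ + qₖ₋₂:
  k=0: a=0, p=0, q=1
  k=1: a=17, p=1, q=17
  k=2: a=16, p=16, q=273
  k=3: a=3, p=49, q=836

49/836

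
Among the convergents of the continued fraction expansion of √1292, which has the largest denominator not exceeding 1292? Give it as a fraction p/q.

√1292 = [35; 1, 16, 1, 70, …] (period length 4).
Convergents:
  p_0/q_0 = 35/1
  p_1/q_1 = 36/1
  p_2/q_2 = 611/17
  p_3/q_3 = 647/18
  p_4/q_4 = 45901/1277
  p_5/q_5 = 46548/1295
q_4 = 1277 ≤ 1292 < 1295 = q_5, so the answer is 45901/1277.

45901/1277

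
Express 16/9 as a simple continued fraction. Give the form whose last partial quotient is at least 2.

16 = 1×9 + 7
9 = 1×7 + 2
7 = 3×2 + 1
2 = 2×1 + 0  (stop)
So 16/9 = [1; 1, 3, 2].

[1; 1, 3, 2]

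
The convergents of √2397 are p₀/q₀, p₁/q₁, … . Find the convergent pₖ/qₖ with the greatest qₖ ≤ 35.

√2397 = [48; 1, 23, 2, 23, 1, 96, …] (period length 6).
Convergents:
  p_0/q_0 = 48/1
  p_1/q_1 = 49/1
  p_2/q_2 = 1175/24
  p_3/q_3 = 2399/49
q_2 = 24 ≤ 35 < 49 = q_3, so the answer is 1175/24.

1175/24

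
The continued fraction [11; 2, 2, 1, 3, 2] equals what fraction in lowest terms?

674/59

Using pₖ = aₖpₖ₋₁ + pₖ₋₂ and qₖ = aₖqₖ₋₁ + qₖ₋₂:
  k=0: a=11, p=11, q=1
  k=1: a=2, p=23, q=2
  k=2: a=2, p=57, q=5
  k=3: a=1, p=80, q=7
  k=4: a=3, p=297, q=26
  k=5: a=2, p=674, q=59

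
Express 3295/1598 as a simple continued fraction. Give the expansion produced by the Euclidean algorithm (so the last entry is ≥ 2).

[2; 16, 7, 14]

3295 = 2*1598 + 99
1598 = 16*99 + 14
99 = 7*14 + 1
14 = 14*1 + 0  (stop)
So 3295/1598 = [2; 16, 7, 14].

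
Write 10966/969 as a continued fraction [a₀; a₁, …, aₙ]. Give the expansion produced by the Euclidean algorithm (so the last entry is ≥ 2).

10966 = 11×969 + 307
969 = 3×307 + 48
307 = 6×48 + 19
48 = 2×19 + 10
19 = 1×10 + 9
10 = 1×9 + 1
9 = 9×1 + 0  (stop)
So 10966/969 = [11; 3, 6, 2, 1, 1, 9].

[11; 3, 6, 2, 1, 1, 9]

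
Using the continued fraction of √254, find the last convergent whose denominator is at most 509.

√254 = [15; 1, 14, 1, 30, …] (period length 4).
Convergents:
  p_0/q_0 = 15/1
  p_1/q_1 = 16/1
  p_2/q_2 = 239/15
  p_3/q_3 = 255/16
  p_4/q_4 = 7889/495
  p_5/q_5 = 8144/511
q_4 = 495 ≤ 509 < 511 = q_5, so the answer is 7889/495.

7889/495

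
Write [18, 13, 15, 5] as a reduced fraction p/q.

17950/993

Using pₖ = aₖpₖ₋₁ + pₖ₋₂ and qₖ = aₖqₖ₋₁ + qₖ₋₂:
  k=0: a=18, p=18, q=1
  k=1: a=13, p=235, q=13
  k=2: a=15, p=3543, q=196
  k=3: a=5, p=17950, q=993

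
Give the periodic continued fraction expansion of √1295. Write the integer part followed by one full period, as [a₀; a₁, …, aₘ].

[35; 1, 70]

a₀ = ⌊√1295⌋ = 35.
With m₀=0, d₀=1 and mₖ₊₁ = dₖaₖ − mₖ, dₖ₊₁ = (n − mₖ₊₁²)/dₖ, aₖ₊₁ = ⌊(a₀+mₖ₊₁)/dₖ₊₁⌋:
  k=1: m=35, d=70, a=1
  k=2: m=35, d=1, a=70
d=1 and a=2a₀=70 at k=2, so the next step gives (m, d) = (35, 70) again — its k=1 value — and the period has length 2.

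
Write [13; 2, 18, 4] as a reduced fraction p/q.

Using pₖ = aₖpₖ₋₁ + pₖ₋₂ and qₖ = aₖqₖ₋₁ + qₖ₋₂:
  k=0: a=13, p=13, q=1
  k=1: a=2, p=27, q=2
  k=2: a=18, p=499, q=37
  k=3: a=4, p=2023, q=150

2023/150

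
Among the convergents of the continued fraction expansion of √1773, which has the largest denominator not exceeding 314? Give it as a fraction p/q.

11411/271

√1773 = [42; 9, 2, 1, 8, 1, 2, 9, 84, …] (period length 8).
Convergents:
  p_0/q_0 = 42/1
  p_1/q_1 = 379/9
  p_2/q_2 = 800/19
  p_3/q_3 = 1179/28
  p_4/q_4 = 10232/243
  p_5/q_5 = 11411/271
  p_6/q_6 = 33054/785
q_5 = 271 ≤ 314 < 785 = q_6, so the answer is 11411/271.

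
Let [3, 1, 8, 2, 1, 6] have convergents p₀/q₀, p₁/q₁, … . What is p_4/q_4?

109/28

Using pₖ = aₖpₖ₋₁ + pₖ₋₂, qₖ = aₖqₖ₋₁ + qₖ₋₂ (with p₋₁=1, p₋₂=0, q₋₁=0, q₋₂=1):
  k=0: a=3, p=3, q=1
  k=1: a=1, p=4, q=1
  k=2: a=8, p=35, q=9
  k=3: a=2, p=74, q=19
  k=4: a=1, p=109, q=28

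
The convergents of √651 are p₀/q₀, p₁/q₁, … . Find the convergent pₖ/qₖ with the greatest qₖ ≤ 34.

√651 = [25; 1, 1, 16, 1, 1, 50, …] (period length 6).
Convergents:
  p_0/q_0 = 25/1
  p_1/q_1 = 26/1
  p_2/q_2 = 51/2
  p_3/q_3 = 842/33
  p_4/q_4 = 893/35
q_3 = 33 ≤ 34 < 35 = q_4, so the answer is 842/33.

842/33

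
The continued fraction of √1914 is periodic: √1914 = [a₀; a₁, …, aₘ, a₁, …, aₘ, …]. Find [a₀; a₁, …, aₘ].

[43; 1, 2, 1, 86]

a₀ = ⌊√1914⌋ = 43.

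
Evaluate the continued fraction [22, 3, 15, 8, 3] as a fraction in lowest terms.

Fold from the inside: start with 3/1.
  8 + 1/3 = 25/3
  15 + 3/25 = 378/25
  3 + 25/378 = 1159/378
  22 + 378/1159 = 25876/1159

25876/1159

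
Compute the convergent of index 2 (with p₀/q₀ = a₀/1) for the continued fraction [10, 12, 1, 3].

Using pₖ = aₖpₖ₋₁ + pₖ₋₂, qₖ = aₖqₖ₋₁ + qₖ₋₂ (with p₋₁=1, p₋₂=0, q₋₁=0, q₋₂=1):
  k=0: a=10, p=10, q=1
  k=1: a=12, p=121, q=12
  k=2: a=1, p=131, q=13

131/13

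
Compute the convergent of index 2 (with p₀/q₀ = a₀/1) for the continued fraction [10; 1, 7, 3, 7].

87/8

Using pₖ = aₖpₖ₋₁ + pₖ₋₂, qₖ = aₖqₖ₋₁ + qₖ₋₂ (with p₋₁=1, p₋₂=0, q₋₁=0, q₋₂=1):
  k=0: a=10, p=10, q=1
  k=1: a=1, p=11, q=1
  k=2: a=7, p=87, q=8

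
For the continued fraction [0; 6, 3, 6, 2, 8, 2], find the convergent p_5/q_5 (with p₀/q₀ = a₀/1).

Using pₖ = aₖpₖ₋₁ + pₖ₋₂, qₖ = aₖqₖ₋₁ + qₖ₋₂ (with p₋₁=1, p₋₂=0, q₋₁=0, q₋₂=1):
  k=0: a=0, p=0, q=1
  k=1: a=6, p=1, q=6
  k=2: a=3, p=3, q=19
  k=3: a=6, p=19, q=120
  k=4: a=2, p=41, q=259
  k=5: a=8, p=347, q=2192

347/2192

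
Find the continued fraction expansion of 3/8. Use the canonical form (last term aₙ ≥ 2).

[0; 2, 1, 2]

3 = 0×8 + 3
8 = 2×3 + 2
3 = 1×2 + 1
2 = 2×1 + 0  (stop)
So 3/8 = [0; 2, 1, 2].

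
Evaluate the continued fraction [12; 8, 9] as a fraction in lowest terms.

Fold from the inside: start with 9/1.
  8 + 1/9 = 73/9
  12 + 9/73 = 885/73

885/73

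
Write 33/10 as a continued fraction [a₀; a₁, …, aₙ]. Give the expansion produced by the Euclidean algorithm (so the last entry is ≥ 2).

[3; 3, 3]

33 = 3·10 + 3
10 = 3·3 + 1
3 = 3·1 + 0  (stop)
So 33/10 = [3; 3, 3].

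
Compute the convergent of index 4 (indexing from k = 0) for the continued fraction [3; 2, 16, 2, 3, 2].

826/237

Using pₖ = aₖpₖ₋₁ + pₖ₋₂, qₖ = aₖqₖ₋₁ + qₖ₋₂ (with p₋₁=1, p₋₂=0, q₋₁=0, q₋₂=1):
  k=0: a=3, p=3, q=1
  k=1: a=2, p=7, q=2
  k=2: a=16, p=115, q=33
  k=3: a=2, p=237, q=68
  k=4: a=3, p=826, q=237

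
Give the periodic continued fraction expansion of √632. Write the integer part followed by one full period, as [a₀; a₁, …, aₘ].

[25; 7, 6, 7, 50]

a₀ = ⌊√632⌋ = 25.
With m₀=0, d₀=1 and mₖ₊₁ = dₖaₖ − mₖ, dₖ₊₁ = (n − mₖ₊₁²)/dₖ, aₖ₊₁ = ⌊(a₀+mₖ₊₁)/dₖ₊₁⌋:
  k=1: m=25, d=7, a=7
  k=2: m=24, d=8, a=6
  k=3: m=24, d=7, a=7
  k=4: m=25, d=1, a=50
d=1 and a=2a₀=50 at k=4, so the next step gives (m, d) = (25, 7) again — its k=1 value — and the period has length 4.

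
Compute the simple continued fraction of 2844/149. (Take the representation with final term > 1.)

[19; 11, 2, 6]

2844 = 19·149 + 13
149 = 11·13 + 6
13 = 2·6 + 1
6 = 6·1 + 0  (stop)
So 2844/149 = [19; 11, 2, 6].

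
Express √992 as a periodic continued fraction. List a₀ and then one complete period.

[31; 2, 62]

a₀ = ⌊√992⌋ = 31.
With m₀=0, d₀=1 and mₖ₊₁ = dₖaₖ − mₖ, dₖ₊₁ = (n − mₖ₊₁²)/dₖ, aₖ₊₁ = ⌊(a₀+mₖ₊₁)/dₖ₊₁⌋:
  k=1: m=31, d=31, a=2
  k=2: m=31, d=1, a=62
d=1 and a=2a₀=62 at k=2, so the next step gives (m, d) = (31, 31) again — its k=1 value — and the period has length 2.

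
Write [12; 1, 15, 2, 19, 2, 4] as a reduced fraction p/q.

76588/5919

Fold from the inside: start with 4/1.
  2 + 1/4 = 9/4
  19 + 4/9 = 175/9
  2 + 9/175 = 359/175
  15 + 175/359 = 5560/359
  1 + 359/5560 = 5919/5560
  12 + 5560/5919 = 76588/5919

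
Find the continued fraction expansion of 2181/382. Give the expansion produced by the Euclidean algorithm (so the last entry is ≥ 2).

[5; 1, 2, 2, 3, 1, 3, 3]

2181 = 5·382 + 271
382 = 1·271 + 111
271 = 2·111 + 49
111 = 2·49 + 13
49 = 3·13 + 10
13 = 1·10 + 3
10 = 3·3 + 1
3 = 3·1 + 0  (stop)
So 2181/382 = [5; 1, 2, 2, 3, 1, 3, 3].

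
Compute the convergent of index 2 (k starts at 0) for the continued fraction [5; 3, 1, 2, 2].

21/4

Using pₖ = aₖpₖ₋₁ + pₖ₋₂, qₖ = aₖqₖ₋₁ + qₖ₋₂ (with p₋₁=1, p₋₂=0, q₋₁=0, q₋₂=1):
  k=0: a=5, p=5, q=1
  k=1: a=3, p=16, q=3
  k=2: a=1, p=21, q=4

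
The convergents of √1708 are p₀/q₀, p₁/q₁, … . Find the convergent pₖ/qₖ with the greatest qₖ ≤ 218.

√1708 = [41; 3, 20, 3, 82, …] (period length 4).
Convergents:
  p_0/q_0 = 41/1
  p_1/q_1 = 124/3
  p_2/q_2 = 2521/61
  p_3/q_3 = 7687/186
  p_4/q_4 = 632855/15313
q_3 = 186 ≤ 218 < 15313 = q_4, so the answer is 7687/186.

7687/186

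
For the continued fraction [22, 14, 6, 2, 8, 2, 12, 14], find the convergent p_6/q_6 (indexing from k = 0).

907832/41133

Using pₖ = aₖpₖ₋₁ + pₖ₋₂, qₖ = aₖqₖ₋₁ + qₖ₋₂ (with p₋₁=1, p₋₂=0, q₋₁=0, q₋₂=1):
  k=0: a=22, p=22, q=1
  k=1: a=14, p=309, q=14
  k=2: a=6, p=1876, q=85
  k=3: a=2, p=4061, q=184
  k=4: a=8, p=34364, q=1557
  k=5: a=2, p=72789, q=3298
  k=6: a=12, p=907832, q=41133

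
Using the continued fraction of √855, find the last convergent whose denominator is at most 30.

√855 = [29; 4, 6, 4, 58, …] (period length 4).
Convergents:
  p_0/q_0 = 29/1
  p_1/q_1 = 117/4
  p_2/q_2 = 731/25
  p_3/q_3 = 3041/104
q_2 = 25 ≤ 30 < 104 = q_3, so the answer is 731/25.

731/25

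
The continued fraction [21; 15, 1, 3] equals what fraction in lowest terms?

1327/63

Using pₖ = aₖpₖ₋₁ + pₖ₋₂ and qₖ = aₖqₖ₋₁ + qₖ₋₂:
  k=0: a=21, p=21, q=1
  k=1: a=15, p=316, q=15
  k=2: a=1, p=337, q=16
  k=3: a=3, p=1327, q=63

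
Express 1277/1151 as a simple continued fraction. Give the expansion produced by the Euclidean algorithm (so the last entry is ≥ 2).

[1; 9, 7, 2, 2, 3]

1277 = 1*1151 + 126
1151 = 9*126 + 17
126 = 7*17 + 7
17 = 2*7 + 3
7 = 2*3 + 1
3 = 3*1 + 0  (stop)
So 1277/1151 = [1; 9, 7, 2, 2, 3].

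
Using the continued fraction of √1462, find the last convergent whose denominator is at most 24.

650/17

√1462 = [38; 4, 4, 4, 76, …] (period length 4).
Convergents:
  p_0/q_0 = 38/1
  p_1/q_1 = 153/4
  p_2/q_2 = 650/17
  p_3/q_3 = 2753/72
q_2 = 17 ≤ 24 < 72 = q_3, so the answer is 650/17.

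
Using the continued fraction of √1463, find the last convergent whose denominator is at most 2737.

√1463 = [38; 4, 76, …] (period length 2).
Convergents:
  p_0/q_0 = 38/1
  p_1/q_1 = 153/4
  p_2/q_2 = 11666/305
  p_3/q_3 = 46817/1224
  p_4/q_4 = 3569758/93329
q_3 = 1224 ≤ 2737 < 93329 = q_4, so the answer is 46817/1224.

46817/1224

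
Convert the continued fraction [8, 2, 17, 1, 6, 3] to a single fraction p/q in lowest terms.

Using pₖ = aₖpₖ₋₁ + pₖ₋₂ and qₖ = aₖqₖ₋₁ + qₖ₋₂:
  k=0: a=8, p=8, q=1
  k=1: a=2, p=17, q=2
  k=2: a=17, p=297, q=35
  k=3: a=1, p=314, q=37
  k=4: a=6, p=2181, q=257
  k=5: a=3, p=6857, q=808

6857/808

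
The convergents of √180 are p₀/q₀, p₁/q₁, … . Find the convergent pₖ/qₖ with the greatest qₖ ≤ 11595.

√180 = [13; 2, 2, 2, 26, …] (period length 4).
Convergents:
  p_0/q_0 = 13/1
  p_1/q_1 = 27/2
  p_2/q_2 = 67/5
  p_3/q_3 = 161/12
  p_4/q_4 = 4253/317
  p_5/q_5 = 8667/646
  p_6/q_6 = 21587/1609
  p_7/q_7 = 51841/3864
  p_8/q_8 = 1369453/102073
q_7 = 3864 ≤ 11595 < 102073 = q_8, so the answer is 51841/3864.

51841/3864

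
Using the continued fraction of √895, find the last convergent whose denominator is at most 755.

21510/719

√895 = [29; 1, 10, 1, 58, …] (period length 4).
Convergents:
  p_0/q_0 = 29/1
  p_1/q_1 = 30/1
  p_2/q_2 = 329/11
  p_3/q_3 = 359/12
  p_4/q_4 = 21151/707
  p_5/q_5 = 21510/719
  p_6/q_6 = 236251/7897
q_5 = 719 ≤ 755 < 7897 = q_6, so the answer is 21510/719.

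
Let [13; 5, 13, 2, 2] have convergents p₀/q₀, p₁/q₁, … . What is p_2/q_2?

Using pₖ = aₖpₖ₋₁ + pₖ₋₂, qₖ = aₖqₖ₋₁ + qₖ₋₂ (with p₋₁=1, p₋₂=0, q₋₁=0, q₋₂=1):
  k=0: a=13, p=13, q=1
  k=1: a=5, p=66, q=5
  k=2: a=13, p=871, q=66

871/66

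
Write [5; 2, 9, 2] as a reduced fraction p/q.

219/40

Using pₖ = aₖpₖ₋₁ + pₖ₋₂ and qₖ = aₖqₖ₋₁ + qₖ₋₂:
  k=0: a=5, p=5, q=1
  k=1: a=2, p=11, q=2
  k=2: a=9, p=104, q=19
  k=3: a=2, p=219, q=40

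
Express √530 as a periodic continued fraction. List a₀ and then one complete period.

a₀ = ⌊√530⌋ = 23.
With m₀=0, d₀=1 and mₖ₊₁ = dₖaₖ − mₖ, dₖ₊₁ = (n − mₖ₊₁²)/dₖ, aₖ₊₁ = ⌊(a₀+mₖ₊₁)/dₖ₊₁⌋:
  k=1: m=23, d=1, a=46
d=1 and a=2a₀=46 at k=1, so the next step gives (m, d) = (23, 1) again — its k=1 value — and the period has length 1.

[23; 46]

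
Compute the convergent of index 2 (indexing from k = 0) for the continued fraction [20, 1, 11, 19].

251/12

Using pₖ = aₖpₖ₋₁ + pₖ₋₂, qₖ = aₖqₖ₋₁ + qₖ₋₂ (with p₋₁=1, p₋₂=0, q₋₁=0, q₋₂=1):
  k=0: a=20, p=20, q=1
  k=1: a=1, p=21, q=1
  k=2: a=11, p=251, q=12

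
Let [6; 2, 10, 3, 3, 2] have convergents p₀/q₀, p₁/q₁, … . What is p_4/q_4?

Using pₖ = aₖpₖ₋₁ + pₖ₋₂, qₖ = aₖqₖ₋₁ + qₖ₋₂ (with p₋₁=1, p₋₂=0, q₋₁=0, q₋₂=1):
  k=0: a=6, p=6, q=1
  k=1: a=2, p=13, q=2
  k=2: a=10, p=136, q=21
  k=3: a=3, p=421, q=65
  k=4: a=3, p=1399, q=216

1399/216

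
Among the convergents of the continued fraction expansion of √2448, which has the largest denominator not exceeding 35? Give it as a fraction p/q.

√2448 = [49; 2, 10, 2, 98, …] (period length 4).
Convergents:
  p_0/q_0 = 49/1
  p_1/q_1 = 99/2
  p_2/q_2 = 1039/21
  p_3/q_3 = 2177/44
q_2 = 21 ≤ 35 < 44 = q_3, so the answer is 1039/21.

1039/21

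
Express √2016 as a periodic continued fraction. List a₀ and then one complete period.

[44; 1, 8, 1, 88]

a₀ = ⌊√2016⌋ = 44.
With m₀=0, d₀=1 and mₖ₊₁ = dₖaₖ − mₖ, dₖ₊₁ = (n − mₖ₊₁²)/dₖ, aₖ₊₁ = ⌊(a₀+mₖ₊₁)/dₖ₊₁⌋:
  k=1: m=44, d=80, a=1
  k=2: m=36, d=9, a=8
  k=3: m=36, d=80, a=1
  k=4: m=44, d=1, a=88
d=1 and a=2a₀=88 at k=4, so the next step gives (m, d) = (44, 80) again — its k=1 value — and the period has length 4.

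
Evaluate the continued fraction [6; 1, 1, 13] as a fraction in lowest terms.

Using pₖ = aₖpₖ₋₁ + pₖ₋₂ and qₖ = aₖqₖ₋₁ + qₖ₋₂:
  k=0: a=6, p=6, q=1
  k=1: a=1, p=7, q=1
  k=2: a=1, p=13, q=2
  k=3: a=13, p=176, q=27

176/27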